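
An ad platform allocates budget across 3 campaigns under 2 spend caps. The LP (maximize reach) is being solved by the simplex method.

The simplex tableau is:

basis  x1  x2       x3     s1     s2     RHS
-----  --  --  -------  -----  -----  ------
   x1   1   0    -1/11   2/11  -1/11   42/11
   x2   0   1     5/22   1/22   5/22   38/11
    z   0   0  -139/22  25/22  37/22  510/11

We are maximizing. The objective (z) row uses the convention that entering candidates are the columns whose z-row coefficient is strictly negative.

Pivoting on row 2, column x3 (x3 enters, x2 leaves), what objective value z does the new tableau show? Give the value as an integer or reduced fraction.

Minimum ratio for x3: (38/11)/(5/22) = 76/5.
z changes by −(z-row coeff of x3)·ratio = −(-139/22)·(76/5) = 5282/55.
New z = 510/11 + (5282/55) = 712/5.

712/5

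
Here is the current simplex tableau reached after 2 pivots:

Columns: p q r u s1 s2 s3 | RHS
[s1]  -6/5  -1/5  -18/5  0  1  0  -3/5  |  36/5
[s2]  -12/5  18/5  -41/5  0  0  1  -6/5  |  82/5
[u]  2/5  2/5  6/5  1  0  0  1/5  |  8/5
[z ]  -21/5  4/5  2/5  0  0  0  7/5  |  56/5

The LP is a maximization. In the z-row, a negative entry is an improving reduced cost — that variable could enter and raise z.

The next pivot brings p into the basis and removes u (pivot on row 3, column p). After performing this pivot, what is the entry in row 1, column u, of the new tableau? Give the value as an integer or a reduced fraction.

Pivot element is row 3, column p: 2/5.
Normalize row 3: new (row 3, u) = 1/(2/5) = 5/2.
row 1 ← row 1 − (-6/5)·(new row 3): 0 − (-6/5)·(5/2) = 3.

3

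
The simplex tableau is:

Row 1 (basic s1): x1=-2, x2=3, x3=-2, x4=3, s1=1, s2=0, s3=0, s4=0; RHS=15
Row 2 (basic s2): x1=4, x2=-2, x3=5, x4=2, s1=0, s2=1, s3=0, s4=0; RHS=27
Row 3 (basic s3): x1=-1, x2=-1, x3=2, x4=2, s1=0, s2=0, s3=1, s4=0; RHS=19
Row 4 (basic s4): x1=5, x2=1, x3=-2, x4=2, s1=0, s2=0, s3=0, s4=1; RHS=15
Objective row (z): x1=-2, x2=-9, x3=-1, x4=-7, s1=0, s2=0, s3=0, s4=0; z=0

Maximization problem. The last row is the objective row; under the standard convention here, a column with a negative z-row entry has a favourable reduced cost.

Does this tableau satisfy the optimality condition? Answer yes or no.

Column x1 has objective-row coefficient -2, which is negative; an improving pivot exists, so not yet optimal.

no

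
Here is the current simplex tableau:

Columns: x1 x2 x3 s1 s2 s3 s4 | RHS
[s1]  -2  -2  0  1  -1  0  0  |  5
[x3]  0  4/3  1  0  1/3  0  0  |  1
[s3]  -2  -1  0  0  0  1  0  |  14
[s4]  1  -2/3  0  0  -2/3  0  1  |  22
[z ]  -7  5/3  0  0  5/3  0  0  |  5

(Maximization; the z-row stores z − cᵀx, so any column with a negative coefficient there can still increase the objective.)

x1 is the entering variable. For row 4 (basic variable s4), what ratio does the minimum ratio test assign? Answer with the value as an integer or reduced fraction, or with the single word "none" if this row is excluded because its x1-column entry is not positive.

22

Ratio = RHS / (x1 entry) = 22 / 1 = 22.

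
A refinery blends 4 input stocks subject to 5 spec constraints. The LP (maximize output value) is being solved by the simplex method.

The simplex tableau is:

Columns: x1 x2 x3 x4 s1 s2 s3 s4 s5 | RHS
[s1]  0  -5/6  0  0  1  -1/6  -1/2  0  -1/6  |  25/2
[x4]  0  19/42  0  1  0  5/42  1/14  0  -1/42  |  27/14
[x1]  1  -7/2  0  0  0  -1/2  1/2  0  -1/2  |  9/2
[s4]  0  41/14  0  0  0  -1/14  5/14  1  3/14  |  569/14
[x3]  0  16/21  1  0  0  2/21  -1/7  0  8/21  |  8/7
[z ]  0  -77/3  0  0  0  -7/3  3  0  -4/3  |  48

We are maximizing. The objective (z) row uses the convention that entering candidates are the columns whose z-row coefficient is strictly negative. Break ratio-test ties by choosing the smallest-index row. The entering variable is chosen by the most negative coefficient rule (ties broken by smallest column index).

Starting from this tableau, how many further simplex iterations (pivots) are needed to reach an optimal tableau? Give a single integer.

pivot: x2 in, x3 out → z = 173/2
pivot: s3 in, x4 out → z = 101
No improving column remains; optimal.

2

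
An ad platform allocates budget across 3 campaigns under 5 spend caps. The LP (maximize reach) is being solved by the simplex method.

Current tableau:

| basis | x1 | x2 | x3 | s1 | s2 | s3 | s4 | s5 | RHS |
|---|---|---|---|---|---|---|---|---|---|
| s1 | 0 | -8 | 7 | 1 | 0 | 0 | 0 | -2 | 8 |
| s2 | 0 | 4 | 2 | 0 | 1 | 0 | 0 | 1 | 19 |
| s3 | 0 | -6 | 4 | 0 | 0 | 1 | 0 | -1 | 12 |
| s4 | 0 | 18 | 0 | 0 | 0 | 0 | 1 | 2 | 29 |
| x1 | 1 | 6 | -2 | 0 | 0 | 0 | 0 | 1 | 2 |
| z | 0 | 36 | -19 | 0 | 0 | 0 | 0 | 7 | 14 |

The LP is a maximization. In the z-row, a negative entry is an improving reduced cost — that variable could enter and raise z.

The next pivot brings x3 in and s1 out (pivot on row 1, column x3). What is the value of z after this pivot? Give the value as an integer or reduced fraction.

Minimum ratio for x3: 8/7 = 8/7.
z changes by −(z-row coeff of x3)·ratio = −(-19)·(8/7) = 152/7.
New z = 14 + (152/7) = 250/7.

250/7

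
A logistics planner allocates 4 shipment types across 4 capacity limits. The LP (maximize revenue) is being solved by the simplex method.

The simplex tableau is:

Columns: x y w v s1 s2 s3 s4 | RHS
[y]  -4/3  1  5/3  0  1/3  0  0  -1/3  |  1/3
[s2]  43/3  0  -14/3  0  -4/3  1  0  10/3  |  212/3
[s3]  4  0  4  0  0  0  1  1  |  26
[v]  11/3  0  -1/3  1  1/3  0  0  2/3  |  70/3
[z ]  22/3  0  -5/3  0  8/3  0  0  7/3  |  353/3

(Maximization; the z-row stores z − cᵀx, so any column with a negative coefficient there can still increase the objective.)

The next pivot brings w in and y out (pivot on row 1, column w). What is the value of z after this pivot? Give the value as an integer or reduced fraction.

118

Minimum ratio for w: (1/3)/(5/3) = 1/5.
z changes by −(z-row coeff of w)·ratio = −(-5/3)·(1/5) = 1/3.
New z = 353/3 + (1/3) = 118.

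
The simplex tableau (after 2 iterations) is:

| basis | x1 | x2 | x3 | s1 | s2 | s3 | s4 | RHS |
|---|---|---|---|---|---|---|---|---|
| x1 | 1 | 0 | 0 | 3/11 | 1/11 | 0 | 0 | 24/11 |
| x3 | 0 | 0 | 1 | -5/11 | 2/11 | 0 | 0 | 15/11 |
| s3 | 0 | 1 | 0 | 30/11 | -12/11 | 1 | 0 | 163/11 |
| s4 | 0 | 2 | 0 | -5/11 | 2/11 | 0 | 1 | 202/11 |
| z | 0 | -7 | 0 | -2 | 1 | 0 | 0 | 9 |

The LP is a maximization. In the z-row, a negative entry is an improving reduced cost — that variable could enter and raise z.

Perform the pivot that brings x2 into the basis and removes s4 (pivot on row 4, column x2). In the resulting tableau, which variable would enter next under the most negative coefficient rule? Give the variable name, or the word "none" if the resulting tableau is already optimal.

Pivot element 2. New z-row = old z-row − (-7)·(row 4/2).
Updated z-row coefficients: x1: 0, x2: 0, x3: 0, s1: -79/22, s2: 18/11, s3: 0, s4: 7/2.
The most negative is -79/22 in column s1, so s1 would enter next.

s1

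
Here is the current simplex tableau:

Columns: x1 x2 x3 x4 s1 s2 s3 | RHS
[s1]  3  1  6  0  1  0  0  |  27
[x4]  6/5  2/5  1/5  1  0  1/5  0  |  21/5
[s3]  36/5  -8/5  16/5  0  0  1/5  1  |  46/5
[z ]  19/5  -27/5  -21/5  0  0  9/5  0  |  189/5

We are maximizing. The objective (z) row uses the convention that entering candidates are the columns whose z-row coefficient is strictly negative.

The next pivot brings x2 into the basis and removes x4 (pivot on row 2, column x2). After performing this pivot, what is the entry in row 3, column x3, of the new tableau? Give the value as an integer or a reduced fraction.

Pivot element is row 2, column x2: 2/5.
Normalize row 2: new (row 2, x3) = (1/5)/(2/5) = 1/2.
row 3 ← row 3 − (-8/5)·(new row 2): 16/5 − (-8/5)·(1/2) = 4.

4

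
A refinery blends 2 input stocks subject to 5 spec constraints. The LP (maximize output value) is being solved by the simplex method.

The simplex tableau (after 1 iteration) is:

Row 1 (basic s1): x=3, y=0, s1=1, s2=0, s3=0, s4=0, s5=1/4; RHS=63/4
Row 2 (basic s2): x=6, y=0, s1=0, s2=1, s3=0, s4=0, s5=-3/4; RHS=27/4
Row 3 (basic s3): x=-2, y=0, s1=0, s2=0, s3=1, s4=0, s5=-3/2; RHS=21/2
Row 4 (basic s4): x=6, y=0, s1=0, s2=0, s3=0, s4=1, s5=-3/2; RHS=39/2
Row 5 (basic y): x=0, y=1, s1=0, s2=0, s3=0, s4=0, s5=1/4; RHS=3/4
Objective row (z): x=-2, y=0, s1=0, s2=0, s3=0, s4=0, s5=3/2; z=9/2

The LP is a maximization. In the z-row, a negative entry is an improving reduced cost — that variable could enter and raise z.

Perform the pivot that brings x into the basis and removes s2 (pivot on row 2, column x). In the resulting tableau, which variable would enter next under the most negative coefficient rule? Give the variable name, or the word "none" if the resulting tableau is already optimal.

none

Pivot element 6. New z-row = old z-row − (-2)·(row 2/6).
Updated z-row coefficients: x: 0, y: 0, s1: 0, s2: 1/3, s3: 0, s4: 0, s5: 5/4.
No coefficient is strictly negative; the tableau after this pivot is optimal.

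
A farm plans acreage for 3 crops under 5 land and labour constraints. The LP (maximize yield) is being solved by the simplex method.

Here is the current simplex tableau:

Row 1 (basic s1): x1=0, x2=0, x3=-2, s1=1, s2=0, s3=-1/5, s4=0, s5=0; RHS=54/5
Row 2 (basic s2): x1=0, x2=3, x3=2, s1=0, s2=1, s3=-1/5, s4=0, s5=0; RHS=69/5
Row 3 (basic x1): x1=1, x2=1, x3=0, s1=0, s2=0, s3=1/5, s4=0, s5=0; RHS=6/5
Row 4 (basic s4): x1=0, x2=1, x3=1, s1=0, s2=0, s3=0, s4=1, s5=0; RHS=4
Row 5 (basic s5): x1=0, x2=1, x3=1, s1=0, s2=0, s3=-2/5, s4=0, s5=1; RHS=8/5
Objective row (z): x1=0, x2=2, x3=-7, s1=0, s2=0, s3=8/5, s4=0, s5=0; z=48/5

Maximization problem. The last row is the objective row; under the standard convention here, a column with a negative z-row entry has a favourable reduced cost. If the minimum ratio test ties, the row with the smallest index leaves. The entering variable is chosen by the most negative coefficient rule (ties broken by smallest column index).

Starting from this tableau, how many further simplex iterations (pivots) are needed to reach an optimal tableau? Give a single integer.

pivot: x3 in, s5 out → z = 104/5
pivot: s3 in, x1 out → z = 28
No improving column remains; optimal.

2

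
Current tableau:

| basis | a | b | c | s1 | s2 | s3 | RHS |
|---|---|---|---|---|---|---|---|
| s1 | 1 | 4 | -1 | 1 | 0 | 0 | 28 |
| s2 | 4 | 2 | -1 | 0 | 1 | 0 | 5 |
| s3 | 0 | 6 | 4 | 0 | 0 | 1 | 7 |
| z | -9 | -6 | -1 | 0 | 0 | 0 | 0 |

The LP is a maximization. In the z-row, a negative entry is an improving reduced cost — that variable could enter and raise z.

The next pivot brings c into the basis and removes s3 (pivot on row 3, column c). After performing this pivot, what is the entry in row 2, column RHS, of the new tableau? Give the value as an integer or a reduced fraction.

Pivot element is row 3, column c: 4.
Normalize row 3: new (row 3, RHS) = 7/4 = 7/4.
row 2 ← row 2 − (-1)·(new row 3): 5 − (-1)·(7/4) = 27/4.

27/4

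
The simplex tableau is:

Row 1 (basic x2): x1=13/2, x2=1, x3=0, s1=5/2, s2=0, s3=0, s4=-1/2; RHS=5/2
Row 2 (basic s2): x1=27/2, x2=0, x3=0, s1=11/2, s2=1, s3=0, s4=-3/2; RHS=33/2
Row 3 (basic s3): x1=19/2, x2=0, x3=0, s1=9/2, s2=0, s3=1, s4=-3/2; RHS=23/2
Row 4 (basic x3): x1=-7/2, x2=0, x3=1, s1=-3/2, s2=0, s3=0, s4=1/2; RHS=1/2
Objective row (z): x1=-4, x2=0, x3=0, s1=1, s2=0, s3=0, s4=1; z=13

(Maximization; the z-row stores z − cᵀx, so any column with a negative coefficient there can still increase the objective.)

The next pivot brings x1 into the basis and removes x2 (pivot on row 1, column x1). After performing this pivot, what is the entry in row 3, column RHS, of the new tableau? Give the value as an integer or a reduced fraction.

Pivot element is row 1, column x1: 13/2.
Normalize row 1: new (row 1, RHS) = (5/2)/(13/2) = 5/13.
row 3 ← row 3 − (19/2)·(new row 1): 23/2 − (19/2)·(5/13) = 102/13.

102/13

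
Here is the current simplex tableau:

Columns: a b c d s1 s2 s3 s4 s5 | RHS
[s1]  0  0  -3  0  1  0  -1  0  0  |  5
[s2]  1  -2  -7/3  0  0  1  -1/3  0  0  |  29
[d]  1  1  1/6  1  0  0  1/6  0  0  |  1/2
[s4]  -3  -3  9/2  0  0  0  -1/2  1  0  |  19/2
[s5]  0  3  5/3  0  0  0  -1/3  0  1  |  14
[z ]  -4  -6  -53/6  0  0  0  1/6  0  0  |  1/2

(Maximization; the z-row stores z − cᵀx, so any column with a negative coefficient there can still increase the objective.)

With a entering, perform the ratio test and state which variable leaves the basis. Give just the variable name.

d

Ratios: row 1 (s1): entry 0 ≤ 0, skip; row 2 (s2): 29/1 = 29; row 3 (d): (1/2)/1 = 1/2; row 4 (s4): entry -3 ≤ 0, skip; row 5 (s5): entry 0 ≤ 0, skip.
Minimum ratio 1/2 is in the d row, so d leaves.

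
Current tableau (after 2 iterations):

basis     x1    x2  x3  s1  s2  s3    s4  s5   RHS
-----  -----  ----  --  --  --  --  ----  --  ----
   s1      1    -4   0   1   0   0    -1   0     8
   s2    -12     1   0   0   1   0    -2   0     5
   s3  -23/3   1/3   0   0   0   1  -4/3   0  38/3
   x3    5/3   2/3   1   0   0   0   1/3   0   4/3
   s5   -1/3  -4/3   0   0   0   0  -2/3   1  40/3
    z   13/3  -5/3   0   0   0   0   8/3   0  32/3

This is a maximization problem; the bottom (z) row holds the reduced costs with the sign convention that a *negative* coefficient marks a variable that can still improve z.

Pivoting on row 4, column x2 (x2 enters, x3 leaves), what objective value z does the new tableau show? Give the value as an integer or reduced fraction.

Minimum ratio for x2: (4/3)/(2/3) = 2.
z changes by −(z-row coeff of x2)·ratio = −(-5/3)·2 = 10/3.
New z = 32/3 + (10/3) = 14.

14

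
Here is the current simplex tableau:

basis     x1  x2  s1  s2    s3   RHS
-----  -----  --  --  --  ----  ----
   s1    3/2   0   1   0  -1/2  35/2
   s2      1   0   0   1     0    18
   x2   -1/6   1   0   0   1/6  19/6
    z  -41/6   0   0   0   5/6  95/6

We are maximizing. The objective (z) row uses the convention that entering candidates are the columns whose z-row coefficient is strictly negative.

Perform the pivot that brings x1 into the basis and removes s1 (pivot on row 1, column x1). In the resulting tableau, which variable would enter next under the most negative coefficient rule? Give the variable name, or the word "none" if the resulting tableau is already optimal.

Pivot element 3/2. New z-row = old z-row − (-41/6)·(row 1/(3/2)).
Updated z-row coefficients: x1: 0, x2: 0, s1: 41/9, s2: 0, s3: -13/9.
The most negative is -13/9 in column s3, so s3 would enter next.

s3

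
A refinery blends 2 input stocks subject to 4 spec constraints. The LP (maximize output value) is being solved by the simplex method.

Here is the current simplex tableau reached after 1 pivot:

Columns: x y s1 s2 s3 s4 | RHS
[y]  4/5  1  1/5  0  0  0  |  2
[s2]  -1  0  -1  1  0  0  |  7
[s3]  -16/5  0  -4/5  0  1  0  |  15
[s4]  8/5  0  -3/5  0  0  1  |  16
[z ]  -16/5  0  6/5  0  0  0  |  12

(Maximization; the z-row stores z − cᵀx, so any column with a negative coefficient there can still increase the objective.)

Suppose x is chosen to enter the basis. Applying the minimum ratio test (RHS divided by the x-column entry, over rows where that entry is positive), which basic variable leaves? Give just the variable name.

Ratios: row 1 (y): 2/(4/5) = 5/2; row 2 (s2): entry -1 ≤ 0, skip; row 3 (s3): entry -16/5 ≤ 0, skip; row 4 (s4): 16/(8/5) = 10.
Minimum ratio 5/2 is in the y row, so y leaves.

y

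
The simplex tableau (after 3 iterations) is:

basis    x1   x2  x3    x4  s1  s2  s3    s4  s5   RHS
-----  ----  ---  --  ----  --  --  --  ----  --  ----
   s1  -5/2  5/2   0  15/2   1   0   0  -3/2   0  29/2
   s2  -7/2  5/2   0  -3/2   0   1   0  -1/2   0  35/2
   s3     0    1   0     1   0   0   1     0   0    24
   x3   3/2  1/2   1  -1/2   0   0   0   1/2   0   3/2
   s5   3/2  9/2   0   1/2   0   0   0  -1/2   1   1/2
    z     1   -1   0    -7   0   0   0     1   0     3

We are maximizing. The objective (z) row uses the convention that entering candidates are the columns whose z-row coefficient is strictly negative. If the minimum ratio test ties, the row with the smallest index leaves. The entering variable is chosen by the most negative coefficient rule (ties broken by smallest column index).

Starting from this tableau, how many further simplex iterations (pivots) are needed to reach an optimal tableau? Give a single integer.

3

pivot: x4 in, s5 out → z = 10
pivot: s4 in, s1 out → z = 17
pivot: x1 in, x3 out → z = 19
No improving column remains; optimal.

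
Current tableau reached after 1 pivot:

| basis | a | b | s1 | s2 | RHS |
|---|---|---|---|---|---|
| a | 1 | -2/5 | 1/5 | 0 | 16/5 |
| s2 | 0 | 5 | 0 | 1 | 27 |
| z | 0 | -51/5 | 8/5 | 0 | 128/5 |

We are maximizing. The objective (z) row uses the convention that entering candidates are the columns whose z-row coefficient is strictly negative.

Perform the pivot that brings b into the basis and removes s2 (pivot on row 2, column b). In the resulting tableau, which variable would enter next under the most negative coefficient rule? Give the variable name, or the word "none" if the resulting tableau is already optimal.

Pivot element 5. New z-row = old z-row − (-51/5)·(row 2/5).
Updated z-row coefficients: a: 0, b: 0, s1: 8/5, s2: 51/25.
No coefficient is strictly negative; the tableau after this pivot is optimal.

none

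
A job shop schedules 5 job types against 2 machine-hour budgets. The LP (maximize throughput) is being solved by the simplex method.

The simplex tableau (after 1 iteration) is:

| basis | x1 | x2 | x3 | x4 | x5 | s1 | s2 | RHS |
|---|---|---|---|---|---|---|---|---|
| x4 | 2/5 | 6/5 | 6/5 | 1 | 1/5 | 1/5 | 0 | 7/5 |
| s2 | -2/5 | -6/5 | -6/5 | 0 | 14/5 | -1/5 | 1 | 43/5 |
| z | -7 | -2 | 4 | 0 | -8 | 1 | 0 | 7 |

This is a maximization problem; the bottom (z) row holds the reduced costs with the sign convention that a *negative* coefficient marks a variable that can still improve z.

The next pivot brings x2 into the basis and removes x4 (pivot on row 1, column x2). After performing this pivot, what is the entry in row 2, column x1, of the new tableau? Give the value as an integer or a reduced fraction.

0

Pivot element is row 1, column x2: 6/5.
Normalize row 1: new (row 1, x1) = (2/5)/(6/5) = 1/3.
row 2 ← row 2 − (-6/5)·(new row 1): -2/5 − (-6/5)·(1/3) = 0.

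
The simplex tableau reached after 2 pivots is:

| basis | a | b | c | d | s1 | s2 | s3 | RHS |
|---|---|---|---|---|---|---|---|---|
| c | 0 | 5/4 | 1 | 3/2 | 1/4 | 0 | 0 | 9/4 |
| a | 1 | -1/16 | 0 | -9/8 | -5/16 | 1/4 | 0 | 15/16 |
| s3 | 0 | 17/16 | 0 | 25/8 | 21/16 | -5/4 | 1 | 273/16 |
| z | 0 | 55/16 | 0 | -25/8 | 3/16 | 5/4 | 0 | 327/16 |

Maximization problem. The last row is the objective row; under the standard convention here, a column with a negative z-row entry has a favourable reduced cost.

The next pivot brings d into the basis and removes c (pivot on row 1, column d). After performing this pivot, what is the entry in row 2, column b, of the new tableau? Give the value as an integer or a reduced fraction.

Pivot element is row 1, column d: 3/2.
Normalize row 1: new (row 1, b) = (5/4)/(3/2) = 5/6.
row 2 ← row 2 − (-9/8)·(new row 1): -1/16 − (-9/8)·(5/6) = 7/8.

7/8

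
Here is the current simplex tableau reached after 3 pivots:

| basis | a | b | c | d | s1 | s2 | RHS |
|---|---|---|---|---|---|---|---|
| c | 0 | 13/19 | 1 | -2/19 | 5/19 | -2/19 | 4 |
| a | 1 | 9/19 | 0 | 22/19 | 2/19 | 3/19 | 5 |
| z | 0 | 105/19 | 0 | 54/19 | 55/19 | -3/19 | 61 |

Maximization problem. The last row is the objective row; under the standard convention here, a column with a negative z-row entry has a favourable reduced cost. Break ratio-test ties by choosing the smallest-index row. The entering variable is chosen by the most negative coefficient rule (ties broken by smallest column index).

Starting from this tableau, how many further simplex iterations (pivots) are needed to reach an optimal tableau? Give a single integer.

pivot: s2 in, a out → z = 66
No improving column remains; optimal.

1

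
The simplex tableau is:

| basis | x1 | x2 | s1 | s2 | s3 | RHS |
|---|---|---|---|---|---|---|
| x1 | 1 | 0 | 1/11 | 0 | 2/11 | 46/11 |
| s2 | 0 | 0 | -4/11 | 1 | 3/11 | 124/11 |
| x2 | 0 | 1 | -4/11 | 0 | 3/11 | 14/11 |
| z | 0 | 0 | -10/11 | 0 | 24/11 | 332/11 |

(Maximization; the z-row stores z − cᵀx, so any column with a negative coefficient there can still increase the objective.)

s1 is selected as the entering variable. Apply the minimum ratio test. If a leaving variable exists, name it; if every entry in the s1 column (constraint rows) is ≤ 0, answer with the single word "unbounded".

x1

Ratios: row 1 (x1): (46/11)/(1/11) = 46; row 2 (s2): entry -4/11 ≤ 0, skip; row 3 (x2): entry -4/11 ≤ 0, skip.
Minimum ratio is in the x1 row, so x1 leaves.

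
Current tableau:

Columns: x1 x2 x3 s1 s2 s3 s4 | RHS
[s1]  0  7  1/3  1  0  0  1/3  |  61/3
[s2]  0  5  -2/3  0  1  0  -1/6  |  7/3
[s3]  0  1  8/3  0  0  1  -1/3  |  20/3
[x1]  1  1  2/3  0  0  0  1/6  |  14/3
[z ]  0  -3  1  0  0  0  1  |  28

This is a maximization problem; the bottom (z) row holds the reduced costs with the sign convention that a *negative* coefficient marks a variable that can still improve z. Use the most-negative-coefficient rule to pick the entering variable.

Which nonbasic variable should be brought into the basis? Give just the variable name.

x2

Objective-row coefficients: x1: 0, x2: -3, x3: 1, s1: 0, s2: 0, s3: 0, s4: 1.
The most negative is -3 in column x2, so x2 enters.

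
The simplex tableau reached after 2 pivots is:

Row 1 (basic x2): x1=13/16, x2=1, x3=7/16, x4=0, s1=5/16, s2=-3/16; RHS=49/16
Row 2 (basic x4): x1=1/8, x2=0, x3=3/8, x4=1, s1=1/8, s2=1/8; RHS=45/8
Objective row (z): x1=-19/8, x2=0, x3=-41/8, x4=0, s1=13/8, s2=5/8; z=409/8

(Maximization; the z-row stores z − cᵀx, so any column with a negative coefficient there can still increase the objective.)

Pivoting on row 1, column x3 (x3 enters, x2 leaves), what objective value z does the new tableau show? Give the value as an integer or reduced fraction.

Minimum ratio for x3: (49/16)/(7/16) = 7.
z changes by −(z-row coeff of x3)·ratio = −(-41/8)·7 = 287/8.
New z = 409/8 + (287/8) = 87.

87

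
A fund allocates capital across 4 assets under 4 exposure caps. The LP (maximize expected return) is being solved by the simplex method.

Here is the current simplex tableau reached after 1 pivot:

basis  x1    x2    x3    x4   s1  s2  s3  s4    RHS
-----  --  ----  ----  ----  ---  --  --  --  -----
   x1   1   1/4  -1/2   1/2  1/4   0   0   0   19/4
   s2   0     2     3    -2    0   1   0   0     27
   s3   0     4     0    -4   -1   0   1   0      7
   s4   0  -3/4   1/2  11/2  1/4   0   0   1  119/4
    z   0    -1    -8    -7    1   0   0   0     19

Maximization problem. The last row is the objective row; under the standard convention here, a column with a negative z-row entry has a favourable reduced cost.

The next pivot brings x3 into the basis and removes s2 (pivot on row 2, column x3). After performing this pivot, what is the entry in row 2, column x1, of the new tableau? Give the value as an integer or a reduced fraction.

Pivot element is row 2, column x3: 3.
Normalize row 2: new (row 2, x1) = 0/3 = 0.
Row 2 is the pivot row, so the entry is 0.

0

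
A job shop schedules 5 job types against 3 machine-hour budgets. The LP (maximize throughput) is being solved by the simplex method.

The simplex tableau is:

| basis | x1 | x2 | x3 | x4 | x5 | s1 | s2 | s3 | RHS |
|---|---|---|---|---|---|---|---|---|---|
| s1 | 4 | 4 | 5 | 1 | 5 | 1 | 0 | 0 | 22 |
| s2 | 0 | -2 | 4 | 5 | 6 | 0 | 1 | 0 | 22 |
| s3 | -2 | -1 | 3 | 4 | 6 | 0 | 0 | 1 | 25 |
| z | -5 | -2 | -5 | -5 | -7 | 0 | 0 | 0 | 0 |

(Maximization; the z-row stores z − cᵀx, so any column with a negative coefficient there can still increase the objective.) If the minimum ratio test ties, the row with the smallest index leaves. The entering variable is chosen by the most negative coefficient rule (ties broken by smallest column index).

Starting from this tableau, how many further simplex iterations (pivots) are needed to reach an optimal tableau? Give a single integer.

pivot: x5 in, s2 out → z = 77/3
pivot: x1 in, s1 out → z = 121/4
pivot: x4 in, x5 out → z = 44
No improving column remains; optimal.

3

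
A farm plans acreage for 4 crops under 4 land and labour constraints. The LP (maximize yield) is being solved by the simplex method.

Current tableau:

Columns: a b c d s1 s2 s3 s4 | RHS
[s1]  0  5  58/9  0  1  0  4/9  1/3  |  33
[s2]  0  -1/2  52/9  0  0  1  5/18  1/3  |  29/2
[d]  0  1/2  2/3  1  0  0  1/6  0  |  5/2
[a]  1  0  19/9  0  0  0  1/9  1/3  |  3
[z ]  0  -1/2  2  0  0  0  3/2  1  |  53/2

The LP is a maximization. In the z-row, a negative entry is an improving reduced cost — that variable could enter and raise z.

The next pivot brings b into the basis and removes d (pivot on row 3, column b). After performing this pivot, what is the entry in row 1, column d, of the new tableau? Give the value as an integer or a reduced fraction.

Pivot element is row 3, column b: 1/2.
Normalize row 3: new (row 3, d) = 1/(1/2) = 2.
row 1 ← row 1 − 5·(new row 3): 0 − 5·2 = -10.

-10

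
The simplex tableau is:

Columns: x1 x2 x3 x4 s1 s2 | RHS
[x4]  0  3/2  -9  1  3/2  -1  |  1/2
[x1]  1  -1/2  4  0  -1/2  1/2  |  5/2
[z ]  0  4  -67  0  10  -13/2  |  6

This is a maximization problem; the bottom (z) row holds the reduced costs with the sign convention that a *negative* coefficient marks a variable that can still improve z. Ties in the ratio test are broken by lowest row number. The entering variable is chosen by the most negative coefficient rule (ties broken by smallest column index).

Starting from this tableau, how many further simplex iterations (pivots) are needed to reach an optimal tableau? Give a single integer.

pivot: x3 in, x1 out → z = 383/8
pivot: x2 in, x4 out → z = 358/3
No improving column remains; optimal.

2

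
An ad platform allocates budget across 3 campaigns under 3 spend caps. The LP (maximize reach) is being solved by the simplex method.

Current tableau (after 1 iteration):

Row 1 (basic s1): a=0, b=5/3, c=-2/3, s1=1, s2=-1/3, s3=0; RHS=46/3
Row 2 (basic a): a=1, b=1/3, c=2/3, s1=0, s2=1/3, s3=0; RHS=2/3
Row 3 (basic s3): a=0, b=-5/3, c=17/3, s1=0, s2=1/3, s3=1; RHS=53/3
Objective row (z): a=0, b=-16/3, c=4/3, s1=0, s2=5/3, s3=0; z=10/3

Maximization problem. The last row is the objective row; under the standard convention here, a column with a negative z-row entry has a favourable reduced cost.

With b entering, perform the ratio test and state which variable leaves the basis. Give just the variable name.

a

Ratios: row 1 (s1): (46/3)/(5/3) = 46/5; row 2 (a): (2/3)/(1/3) = 2; row 3 (s3): entry -5/3 ≤ 0, skip.
Minimum ratio 2 is in the a row, so a leaves.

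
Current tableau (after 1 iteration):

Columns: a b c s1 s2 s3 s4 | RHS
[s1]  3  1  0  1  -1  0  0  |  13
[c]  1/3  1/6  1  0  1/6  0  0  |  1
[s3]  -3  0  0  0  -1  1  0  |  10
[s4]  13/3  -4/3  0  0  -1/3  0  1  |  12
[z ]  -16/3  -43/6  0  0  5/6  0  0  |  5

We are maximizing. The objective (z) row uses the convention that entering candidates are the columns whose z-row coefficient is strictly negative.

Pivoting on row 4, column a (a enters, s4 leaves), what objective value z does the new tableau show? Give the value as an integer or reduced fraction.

257/13

Minimum ratio for a: 12/(13/3) = 36/13.
z changes by −(z-row coeff of a)·ratio = −(-16/3)·(36/13) = 192/13.
New z = 5 + (192/13) = 257/13.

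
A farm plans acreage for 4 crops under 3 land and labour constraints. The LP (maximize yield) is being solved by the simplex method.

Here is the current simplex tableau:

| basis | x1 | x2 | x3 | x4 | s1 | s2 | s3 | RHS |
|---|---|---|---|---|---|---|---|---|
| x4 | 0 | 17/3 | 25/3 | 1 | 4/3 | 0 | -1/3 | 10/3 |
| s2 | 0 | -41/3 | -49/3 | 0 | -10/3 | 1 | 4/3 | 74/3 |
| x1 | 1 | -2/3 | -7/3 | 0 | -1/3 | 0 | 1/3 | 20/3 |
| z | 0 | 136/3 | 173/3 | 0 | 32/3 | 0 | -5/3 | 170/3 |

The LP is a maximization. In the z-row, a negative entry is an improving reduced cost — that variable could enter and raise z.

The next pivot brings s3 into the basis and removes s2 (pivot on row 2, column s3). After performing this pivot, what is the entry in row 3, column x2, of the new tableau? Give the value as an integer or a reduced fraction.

Pivot element is row 2, column s3: 4/3.
Normalize row 2: new (row 2, x2) = (-41/3)/(4/3) = -41/4.
row 3 ← row 3 − (1/3)·(new row 2): -2/3 − (1/3)·(-41/4) = 11/4.

11/4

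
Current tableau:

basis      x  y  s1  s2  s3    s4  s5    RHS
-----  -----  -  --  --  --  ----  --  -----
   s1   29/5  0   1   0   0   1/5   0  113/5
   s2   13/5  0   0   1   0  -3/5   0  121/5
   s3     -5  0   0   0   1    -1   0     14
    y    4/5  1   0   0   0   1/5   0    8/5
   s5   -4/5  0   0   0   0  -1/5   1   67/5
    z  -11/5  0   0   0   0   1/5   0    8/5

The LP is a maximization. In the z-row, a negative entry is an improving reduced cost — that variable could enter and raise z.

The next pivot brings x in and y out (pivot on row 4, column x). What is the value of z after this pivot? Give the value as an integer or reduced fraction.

Minimum ratio for x: (8/5)/(4/5) = 2.
z changes by −(z-row coeff of x)·ratio = −(-11/5)·2 = 22/5.
New z = 8/5 + (22/5) = 6.

6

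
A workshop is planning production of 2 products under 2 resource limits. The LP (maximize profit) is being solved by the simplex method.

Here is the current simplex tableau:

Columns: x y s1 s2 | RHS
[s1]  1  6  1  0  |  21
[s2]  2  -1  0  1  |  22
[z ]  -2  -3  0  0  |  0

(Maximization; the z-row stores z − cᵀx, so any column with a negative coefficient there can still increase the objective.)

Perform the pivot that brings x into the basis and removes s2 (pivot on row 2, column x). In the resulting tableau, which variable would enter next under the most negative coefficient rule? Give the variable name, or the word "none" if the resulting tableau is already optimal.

Pivot element 2. New z-row = old z-row − (-2)·(row 2/2).
Updated z-row coefficients: x: 0, y: -4, s1: 0, s2: 1.
The most negative is -4 in column y, so y would enter next.

y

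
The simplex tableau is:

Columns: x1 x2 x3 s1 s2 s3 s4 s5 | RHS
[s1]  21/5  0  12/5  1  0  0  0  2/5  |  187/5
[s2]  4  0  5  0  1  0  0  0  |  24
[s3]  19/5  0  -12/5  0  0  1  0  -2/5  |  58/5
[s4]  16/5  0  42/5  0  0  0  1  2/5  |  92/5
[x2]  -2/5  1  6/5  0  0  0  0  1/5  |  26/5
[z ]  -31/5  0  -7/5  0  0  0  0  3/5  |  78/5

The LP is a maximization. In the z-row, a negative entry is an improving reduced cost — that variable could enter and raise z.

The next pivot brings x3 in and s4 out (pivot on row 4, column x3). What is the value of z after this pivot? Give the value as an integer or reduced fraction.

56/3

Minimum ratio for x3: (92/5)/(42/5) = 46/21.
z changes by −(z-row coeff of x3)·ratio = −(-7/5)·(46/21) = 46/15.
New z = 78/5 + (46/15) = 56/3.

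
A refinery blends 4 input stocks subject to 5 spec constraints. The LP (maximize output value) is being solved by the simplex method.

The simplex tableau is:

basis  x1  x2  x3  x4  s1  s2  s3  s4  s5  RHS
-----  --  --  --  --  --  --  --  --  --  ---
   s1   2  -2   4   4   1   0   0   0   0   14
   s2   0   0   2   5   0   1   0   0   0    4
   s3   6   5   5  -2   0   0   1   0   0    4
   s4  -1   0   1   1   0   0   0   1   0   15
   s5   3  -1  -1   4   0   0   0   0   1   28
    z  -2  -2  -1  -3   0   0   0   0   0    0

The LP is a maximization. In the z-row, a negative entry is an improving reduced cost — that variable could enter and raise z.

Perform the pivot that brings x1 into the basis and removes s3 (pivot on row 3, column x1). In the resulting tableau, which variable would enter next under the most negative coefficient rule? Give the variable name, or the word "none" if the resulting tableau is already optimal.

Pivot element 6. New z-row = old z-row − (-2)·(row 3/6).
Updated z-row coefficients: x1: 0, x2: -1/3, x3: 2/3, x4: -11/3, s1: 0, s2: 0, s3: 1/3, s4: 0, s5: 0.
The most negative is -11/3 in column x4, so x4 would enter next.

x4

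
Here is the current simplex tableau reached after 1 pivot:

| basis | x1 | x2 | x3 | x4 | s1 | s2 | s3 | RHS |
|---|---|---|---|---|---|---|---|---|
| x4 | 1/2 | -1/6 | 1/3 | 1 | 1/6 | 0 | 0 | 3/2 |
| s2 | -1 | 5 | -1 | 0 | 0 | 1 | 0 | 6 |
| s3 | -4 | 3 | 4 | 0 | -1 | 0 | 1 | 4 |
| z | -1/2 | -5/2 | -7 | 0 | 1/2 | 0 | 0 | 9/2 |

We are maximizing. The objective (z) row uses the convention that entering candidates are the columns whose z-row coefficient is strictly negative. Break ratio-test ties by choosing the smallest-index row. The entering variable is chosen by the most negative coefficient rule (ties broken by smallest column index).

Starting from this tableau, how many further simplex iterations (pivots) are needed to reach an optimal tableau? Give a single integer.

3

pivot: x3 in, s3 out → z = 23/2
pivot: x1 in, x4 out → z = 22
pivot: x2 in, s2 out → z = 2286/95
No improving column remains; optimal.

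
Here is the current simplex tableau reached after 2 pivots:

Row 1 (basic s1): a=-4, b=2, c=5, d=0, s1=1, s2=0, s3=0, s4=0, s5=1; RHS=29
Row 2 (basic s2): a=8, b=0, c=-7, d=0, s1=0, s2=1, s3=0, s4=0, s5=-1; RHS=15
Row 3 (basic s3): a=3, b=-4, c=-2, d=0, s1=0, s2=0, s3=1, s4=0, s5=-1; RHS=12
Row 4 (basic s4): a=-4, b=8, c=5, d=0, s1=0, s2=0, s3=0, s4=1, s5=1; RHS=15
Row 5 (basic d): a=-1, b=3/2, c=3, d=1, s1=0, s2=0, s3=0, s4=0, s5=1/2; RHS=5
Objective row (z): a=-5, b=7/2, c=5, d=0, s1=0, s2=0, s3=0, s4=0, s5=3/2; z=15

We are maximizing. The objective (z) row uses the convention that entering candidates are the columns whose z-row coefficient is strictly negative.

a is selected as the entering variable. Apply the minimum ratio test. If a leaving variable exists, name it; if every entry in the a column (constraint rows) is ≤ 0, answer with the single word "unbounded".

Ratios: row 1 (s1): entry -4 ≤ 0, skip; row 2 (s2): 15/8 = 15/8; row 3 (s3): 12/3 = 4; row 4 (s4): entry -4 ≤ 0, skip; row 5 (d): entry -1 ≤ 0, skip.
Minimum ratio is in the s2 row, so s2 leaves.

s2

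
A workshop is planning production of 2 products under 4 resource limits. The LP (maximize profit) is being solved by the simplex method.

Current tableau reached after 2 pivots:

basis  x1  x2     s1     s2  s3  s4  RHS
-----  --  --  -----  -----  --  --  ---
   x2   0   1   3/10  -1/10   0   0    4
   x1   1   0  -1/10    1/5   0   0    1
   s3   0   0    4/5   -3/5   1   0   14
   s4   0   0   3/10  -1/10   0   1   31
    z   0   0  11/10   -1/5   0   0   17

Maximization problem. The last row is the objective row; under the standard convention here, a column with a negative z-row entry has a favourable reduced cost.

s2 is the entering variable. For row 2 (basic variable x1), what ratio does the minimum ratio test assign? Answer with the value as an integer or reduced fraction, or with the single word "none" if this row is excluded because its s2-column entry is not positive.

Ratio = RHS / (s2 entry) = 1 / (1/5) = 5.

5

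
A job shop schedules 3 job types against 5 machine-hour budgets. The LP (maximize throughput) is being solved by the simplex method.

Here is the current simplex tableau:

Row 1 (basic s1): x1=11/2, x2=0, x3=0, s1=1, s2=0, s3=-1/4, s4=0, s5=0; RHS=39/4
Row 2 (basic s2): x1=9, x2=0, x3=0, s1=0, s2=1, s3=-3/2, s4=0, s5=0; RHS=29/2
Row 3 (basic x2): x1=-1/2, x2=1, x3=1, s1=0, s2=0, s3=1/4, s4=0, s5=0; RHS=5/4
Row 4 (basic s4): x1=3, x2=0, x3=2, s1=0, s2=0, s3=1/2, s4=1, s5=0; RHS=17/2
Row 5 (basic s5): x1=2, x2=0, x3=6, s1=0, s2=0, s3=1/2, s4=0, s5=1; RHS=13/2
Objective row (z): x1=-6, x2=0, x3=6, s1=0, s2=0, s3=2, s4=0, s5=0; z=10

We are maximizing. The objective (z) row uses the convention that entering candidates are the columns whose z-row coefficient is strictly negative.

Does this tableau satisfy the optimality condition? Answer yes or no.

Column x1 has objective-row coefficient -6, which is negative; an improving pivot exists, so not yet optimal.

no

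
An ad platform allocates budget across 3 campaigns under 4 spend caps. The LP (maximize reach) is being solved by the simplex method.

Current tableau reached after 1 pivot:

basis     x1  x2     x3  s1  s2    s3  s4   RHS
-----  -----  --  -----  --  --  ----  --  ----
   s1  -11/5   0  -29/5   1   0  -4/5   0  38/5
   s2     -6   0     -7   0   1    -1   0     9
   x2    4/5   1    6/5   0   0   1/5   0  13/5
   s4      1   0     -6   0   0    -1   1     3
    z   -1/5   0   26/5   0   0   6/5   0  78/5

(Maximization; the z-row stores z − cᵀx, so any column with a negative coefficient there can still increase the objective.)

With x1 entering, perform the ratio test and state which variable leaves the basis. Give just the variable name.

Ratios: row 1 (s1): entry -11/5 ≤ 0, skip; row 2 (s2): entry -6 ≤ 0, skip; row 3 (x2): (13/5)/(4/5) = 13/4; row 4 (s4): 3/1 = 3.
Minimum ratio 3 is in the s4 row, so s4 leaves.

s4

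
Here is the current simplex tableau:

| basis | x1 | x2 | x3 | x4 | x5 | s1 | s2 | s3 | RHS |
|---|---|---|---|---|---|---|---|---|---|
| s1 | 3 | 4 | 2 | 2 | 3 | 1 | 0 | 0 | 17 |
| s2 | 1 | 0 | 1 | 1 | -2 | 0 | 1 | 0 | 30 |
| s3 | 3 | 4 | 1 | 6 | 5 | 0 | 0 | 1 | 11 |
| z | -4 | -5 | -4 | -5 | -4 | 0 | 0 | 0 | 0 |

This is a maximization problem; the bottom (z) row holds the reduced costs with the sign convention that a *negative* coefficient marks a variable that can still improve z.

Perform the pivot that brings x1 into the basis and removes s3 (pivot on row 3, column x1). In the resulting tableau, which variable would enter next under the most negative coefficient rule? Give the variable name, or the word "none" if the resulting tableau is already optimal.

x3

Pivot element 3. New z-row = old z-row − (-4)·(row 3/3).
Updated z-row coefficients: x1: 0, x2: 1/3, x3: -8/3, x4: 3, x5: 8/3, s1: 0, s2: 0, s3: 4/3.
The most negative is -8/3 in column x3, so x3 would enter next.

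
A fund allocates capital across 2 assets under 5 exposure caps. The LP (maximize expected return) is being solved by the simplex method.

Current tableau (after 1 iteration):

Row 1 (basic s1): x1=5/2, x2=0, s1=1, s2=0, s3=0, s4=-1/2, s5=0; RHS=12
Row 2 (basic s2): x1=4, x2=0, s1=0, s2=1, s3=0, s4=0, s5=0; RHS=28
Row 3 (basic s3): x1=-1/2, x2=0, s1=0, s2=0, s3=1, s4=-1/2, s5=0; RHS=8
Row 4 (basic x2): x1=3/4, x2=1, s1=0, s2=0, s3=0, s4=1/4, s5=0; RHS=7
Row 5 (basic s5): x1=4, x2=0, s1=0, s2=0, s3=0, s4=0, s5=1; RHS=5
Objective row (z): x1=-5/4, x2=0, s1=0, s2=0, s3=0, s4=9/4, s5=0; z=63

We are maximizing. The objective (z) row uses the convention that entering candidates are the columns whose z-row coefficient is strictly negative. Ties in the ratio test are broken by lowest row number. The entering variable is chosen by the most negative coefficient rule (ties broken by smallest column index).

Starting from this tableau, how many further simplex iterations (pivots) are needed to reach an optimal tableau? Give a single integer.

pivot: x1 in, s5 out → z = 1033/16
No improving column remains; optimal.

1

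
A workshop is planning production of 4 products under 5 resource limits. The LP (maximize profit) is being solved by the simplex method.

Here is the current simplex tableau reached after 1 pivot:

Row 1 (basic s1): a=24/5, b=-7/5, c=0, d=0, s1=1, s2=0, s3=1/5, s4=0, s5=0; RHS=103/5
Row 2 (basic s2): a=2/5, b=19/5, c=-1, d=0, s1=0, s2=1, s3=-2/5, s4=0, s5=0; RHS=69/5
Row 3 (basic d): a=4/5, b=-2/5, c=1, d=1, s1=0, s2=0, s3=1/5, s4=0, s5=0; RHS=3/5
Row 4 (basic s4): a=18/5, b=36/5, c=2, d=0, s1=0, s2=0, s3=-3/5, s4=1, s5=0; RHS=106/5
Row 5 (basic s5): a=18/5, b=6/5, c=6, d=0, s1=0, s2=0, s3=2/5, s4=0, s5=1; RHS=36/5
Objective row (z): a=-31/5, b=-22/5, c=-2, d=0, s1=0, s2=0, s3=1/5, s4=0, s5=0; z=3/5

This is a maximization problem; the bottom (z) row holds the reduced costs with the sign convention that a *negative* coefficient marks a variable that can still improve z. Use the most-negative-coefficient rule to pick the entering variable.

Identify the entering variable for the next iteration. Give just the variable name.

a

Objective-row coefficients: a: -31/5, b: -22/5, c: -2, d: 0, s1: 0, s2: 0, s3: 1/5, s4: 0, s5: 0.
The most negative is -31/5 in column a, so a enters.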